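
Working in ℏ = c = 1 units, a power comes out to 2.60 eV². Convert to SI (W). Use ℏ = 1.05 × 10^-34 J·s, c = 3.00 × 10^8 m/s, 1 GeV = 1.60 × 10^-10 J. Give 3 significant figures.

Power is [E]/[T] = [E]²/ℏ.
1 GeV² → 1/ℏ × (1 GeV in J)² = 2.44 × 10^14 W.
Convert the energy scale: 2.60 eV² = 2.60 × 10^-18 GeV².
Result: 2.60 × 10^-18 × 2.44 × 10^14 = 6.34 × 10^-4 W.

6.34 × 10^-4 W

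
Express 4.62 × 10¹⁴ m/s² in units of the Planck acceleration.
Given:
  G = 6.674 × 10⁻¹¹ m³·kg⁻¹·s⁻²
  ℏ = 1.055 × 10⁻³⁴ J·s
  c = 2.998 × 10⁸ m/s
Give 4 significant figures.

8.309 × 10⁻³⁸

Planck acceleration: a_P = √(c⁷/(ℏG)) = 5.560 × 10⁵¹ m/s².
4.62 × 10¹⁴ / 5.560 × 10⁵¹ = 8.309 × 10⁻³⁸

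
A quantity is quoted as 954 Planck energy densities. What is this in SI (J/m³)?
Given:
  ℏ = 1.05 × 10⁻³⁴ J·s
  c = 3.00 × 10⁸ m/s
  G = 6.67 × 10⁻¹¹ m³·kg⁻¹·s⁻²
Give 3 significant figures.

4.47 × 10¹¹⁶ J/m³

One Planck energy density: u_P = c⁷/(ℏG²) = 4.68 × 10¹¹³ J/m³.
954 × 4.68 × 10¹¹³ J/m³ = 4.47 × 10¹¹⁶ J/m³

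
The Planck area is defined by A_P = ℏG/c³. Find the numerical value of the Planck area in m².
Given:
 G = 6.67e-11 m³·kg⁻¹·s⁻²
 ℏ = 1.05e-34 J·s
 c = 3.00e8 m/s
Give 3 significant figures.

2.59e-70 m²

A_P = ℏG/c³
  = 7.00e-45 / 2.70e25
  = 2.59e-70 m²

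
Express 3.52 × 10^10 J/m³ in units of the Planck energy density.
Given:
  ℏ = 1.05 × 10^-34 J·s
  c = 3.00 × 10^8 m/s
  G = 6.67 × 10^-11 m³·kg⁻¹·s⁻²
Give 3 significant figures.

Planck energy density: u_P = c⁷/(ℏG²) = 4.68 × 10^113 J/m³.
3.52 × 10^10 / 4.68 × 10^113 = 7.52 × 10^-104

7.52 × 10^-104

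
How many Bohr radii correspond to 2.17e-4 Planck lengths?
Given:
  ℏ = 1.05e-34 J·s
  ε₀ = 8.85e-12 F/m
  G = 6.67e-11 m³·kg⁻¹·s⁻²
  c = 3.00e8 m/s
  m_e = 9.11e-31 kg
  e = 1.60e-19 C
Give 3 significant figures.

Planck length: ℓ_P = √(ℏG/c³) = 1.61e-35 m
Bohr radius: a₀ = 4πε₀ℏ²/(m_e e²) = 5.26e-11 m
2.17e-4 × 1.61e-35 / 5.26e-11 = 6.65e-29

6.65e-29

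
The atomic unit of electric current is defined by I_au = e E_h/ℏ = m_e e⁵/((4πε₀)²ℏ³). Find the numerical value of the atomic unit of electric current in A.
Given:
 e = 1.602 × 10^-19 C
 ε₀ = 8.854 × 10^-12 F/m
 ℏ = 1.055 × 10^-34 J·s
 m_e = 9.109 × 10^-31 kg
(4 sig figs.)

I_au = e E_h/ℏ = m_e e⁵/((4πε₀)²ℏ³)
E_h = 4.354 × 10^-18 J
e·E_h/ℏ = 6.612 × 10^-3 A

6.612 × 10^-3 A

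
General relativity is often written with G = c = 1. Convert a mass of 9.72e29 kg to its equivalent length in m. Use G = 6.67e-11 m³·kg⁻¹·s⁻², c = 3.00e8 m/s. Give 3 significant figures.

720 m

In G = c = 1 units mass has dimensions of length; the conversion factor is G/c².
9.72e29 kg × (G/c²) = 720 m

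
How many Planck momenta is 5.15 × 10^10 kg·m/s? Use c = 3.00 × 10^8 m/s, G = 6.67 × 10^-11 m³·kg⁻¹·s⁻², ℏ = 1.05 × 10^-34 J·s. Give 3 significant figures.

Planck momentum: p_P = √(ℏc³/G) = 6.52 kg·m/s.
5.15 × 10^10 / 6.52 = 7.90 × 10^9

7.90 × 10^9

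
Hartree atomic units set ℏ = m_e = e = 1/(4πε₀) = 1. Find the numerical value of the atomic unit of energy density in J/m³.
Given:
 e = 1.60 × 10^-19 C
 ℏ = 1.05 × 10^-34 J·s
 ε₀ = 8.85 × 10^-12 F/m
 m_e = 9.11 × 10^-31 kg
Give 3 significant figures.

3.01 × 10^13 J/m³

Dimensional analysis gives u_au = E_h/a₀³ = m_e⁴e¹⁰/((4πε₀)⁵ℏ⁸).
E_h = 4.38 × 10^-18 J
a₀ = 5.26 × 10^-11 m
E_h/a₀³ = 3.01 × 10^13 J/m³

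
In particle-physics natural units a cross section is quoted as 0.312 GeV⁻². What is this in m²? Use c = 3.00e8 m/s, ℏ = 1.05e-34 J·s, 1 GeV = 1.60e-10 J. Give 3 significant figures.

Area is [L]² = [E]⁻²·(ℏc)²; restore (ℏc)².
1 GeV⁻² → (ℏc)² × (1 GeV in J)⁻² = 3.88e-32 m².
Result: 0.312 × 3.88e-32 = 1.21e-32 m².

1.21e-32 m²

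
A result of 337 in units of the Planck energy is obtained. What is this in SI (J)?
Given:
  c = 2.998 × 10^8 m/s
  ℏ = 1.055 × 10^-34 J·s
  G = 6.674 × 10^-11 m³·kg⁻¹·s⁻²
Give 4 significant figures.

One Planck energy: E_P = √(ℏc⁵/G) = 1.957 × 10^9 J.
337 × 1.957 × 10^9 J = 6.594 × 10^11 J

6.594 × 10^11 J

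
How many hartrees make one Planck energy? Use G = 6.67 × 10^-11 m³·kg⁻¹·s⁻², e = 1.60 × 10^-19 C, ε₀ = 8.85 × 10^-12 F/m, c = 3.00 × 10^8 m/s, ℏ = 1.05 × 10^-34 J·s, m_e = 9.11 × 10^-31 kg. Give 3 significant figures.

4.47 × 10^26

Planck energy: E_P = √(ℏc⁵/G) = 1.96 × 10^9 J
hartree: E_h = m_e e⁴/(4πε₀ℏ)² = 4.38 × 10^-18 J
ratio = 1.96 × 10^9 / 4.38 × 10^-18 = 4.47 × 10^26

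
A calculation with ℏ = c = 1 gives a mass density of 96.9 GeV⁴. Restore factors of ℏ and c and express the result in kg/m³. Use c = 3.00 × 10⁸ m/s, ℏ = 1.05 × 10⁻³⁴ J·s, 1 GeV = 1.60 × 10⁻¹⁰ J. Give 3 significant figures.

Mass density is [E]/(c²[L]³) = [E]⁴/(ℏ³c⁵).
1 GeV⁴ → 1/(ℏ³c⁵) × (1 GeV in J)⁴ = 2.33 × 10²⁰ kg/m³.
Result: 96.9 × 2.33 × 10²⁰ = 2.26 × 10²² kg/m³.

2.26 × 10²² kg/m³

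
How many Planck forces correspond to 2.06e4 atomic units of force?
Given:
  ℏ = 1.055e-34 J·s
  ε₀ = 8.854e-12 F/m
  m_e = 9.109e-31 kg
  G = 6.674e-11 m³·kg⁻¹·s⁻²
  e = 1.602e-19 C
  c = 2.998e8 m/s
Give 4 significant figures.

1.399e-47

atomic unit of force: F_au = E_h/a₀ = m_e²e⁶/((4πε₀)³ℏ⁴) = 8.220e-8 N
Planck force: F_P = c⁴/G = 1.210e44 N
2.06e4 × 8.220e-8 / 1.210e44 = 1.399e-47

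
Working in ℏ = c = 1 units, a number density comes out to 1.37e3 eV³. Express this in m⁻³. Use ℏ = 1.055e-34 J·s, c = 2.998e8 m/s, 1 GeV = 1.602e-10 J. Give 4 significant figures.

Number density is [L]⁻³ = [E]³/(ℏc)³.
1 GeV³ → 1/(ℏc)³ × (1 GeV in J)³ = 1.299e47 m⁻³.
Convert the energy scale: 1.37e3 eV³ = 1.37e-24 GeV³.
Result: 1.37e-24 × 1.299e47 = 1.780e23 m⁻³.

1.780e23 m⁻³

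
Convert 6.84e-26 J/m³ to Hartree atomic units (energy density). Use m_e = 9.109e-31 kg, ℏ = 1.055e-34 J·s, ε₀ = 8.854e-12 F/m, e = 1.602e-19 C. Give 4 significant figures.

2.335e-39

atomic unit of energy density: u_au = E_h/a₀³ = m_e⁴e¹⁰/((4πε₀)⁵ℏ⁸) = 2.929e13 J/m³.
6.84e-26 / 2.929e13 = 2.335e-39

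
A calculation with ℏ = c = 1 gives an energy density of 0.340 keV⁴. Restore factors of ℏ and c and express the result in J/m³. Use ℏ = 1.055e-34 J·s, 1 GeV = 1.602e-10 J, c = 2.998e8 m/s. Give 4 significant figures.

[E]/[L]³ = [E]⁴/(ℏc)³; restore (ℏc)⁻³.
1 GeV⁴ → 1/(ℏc)³ × (1 GeV in J)⁴ = 2.082e37 J/m³.
Convert the energy scale: 0.340 keV⁴ = 3.40e-25 GeV⁴.
Result: 3.40e-25 × 2.082e37 = 7.077e12 J/m³.

7.077e12 J/m³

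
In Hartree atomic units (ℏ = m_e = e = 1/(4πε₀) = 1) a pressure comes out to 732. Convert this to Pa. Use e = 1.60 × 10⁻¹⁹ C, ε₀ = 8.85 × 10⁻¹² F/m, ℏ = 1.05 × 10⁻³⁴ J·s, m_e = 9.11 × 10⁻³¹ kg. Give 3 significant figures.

2.21 × 10¹⁶ Pa

One atomic unit of pressure: P_au = E_h/a₀³ = m_e⁴e¹⁰/((4πε₀)⁵ℏ⁸) = 3.01 × 10¹³ Pa.
732 × 3.01 × 10¹³ Pa = 2.21 × 10¹⁶ Pa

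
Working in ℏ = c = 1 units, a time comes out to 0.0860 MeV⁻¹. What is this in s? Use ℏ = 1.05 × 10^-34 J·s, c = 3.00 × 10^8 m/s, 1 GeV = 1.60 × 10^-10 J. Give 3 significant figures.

A time is [E]⁻¹ in ℏ=c=1; restore one factor of ℏ.
1 GeV⁻¹ → ℏ × (1 GeV in J)⁻¹ = 6.56 × 10^-25 s.
Convert the energy scale: 0.0860 MeV⁻¹ = 86 GeV⁻¹.
Result: 86 × 6.56 × 10^-25 = 5.64 × 10^-23 s.

5.64 × 10^-23 s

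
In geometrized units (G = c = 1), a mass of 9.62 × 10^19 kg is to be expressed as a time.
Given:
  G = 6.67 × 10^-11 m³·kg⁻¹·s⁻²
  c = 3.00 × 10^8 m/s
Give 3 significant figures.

Mass → time via G/c³.
9.62 × 10^19 kg × (G/c³) = 2.38 × 10^-16 s

2.38 × 10^-16 s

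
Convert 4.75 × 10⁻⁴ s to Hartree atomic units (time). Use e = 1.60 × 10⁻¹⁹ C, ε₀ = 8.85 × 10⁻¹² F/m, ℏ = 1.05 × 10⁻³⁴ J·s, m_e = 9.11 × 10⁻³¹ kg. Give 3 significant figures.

1.98 × 10¹³

atomic unit of time: τ_au = (4πε₀)²ℏ³/(m_e e⁴) = 2.40 × 10⁻¹⁷ s.
4.75 × 10⁻⁴ / 2.40 × 10⁻¹⁷ = 1.98 × 10¹³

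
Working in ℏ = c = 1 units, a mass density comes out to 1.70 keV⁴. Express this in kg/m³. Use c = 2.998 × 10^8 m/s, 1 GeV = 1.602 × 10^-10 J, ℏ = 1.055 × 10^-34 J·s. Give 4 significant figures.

Mass density is [E]/(c²[L]³) = [E]⁴/(ℏ³c⁵).
1 GeV⁴ → 1/(ℏ³c⁵) × (1 GeV in J)⁴ = 2.316 × 10^20 kg/m³.
Convert the energy scale: 1.70 keV⁴ = 1.70 × 10^-24 GeV⁴.
Result: 1.70 × 10^-24 × 2.316 × 10^20 = 3.937 × 10^-4 kg/m³.

3.937 × 10^-4 kg/m³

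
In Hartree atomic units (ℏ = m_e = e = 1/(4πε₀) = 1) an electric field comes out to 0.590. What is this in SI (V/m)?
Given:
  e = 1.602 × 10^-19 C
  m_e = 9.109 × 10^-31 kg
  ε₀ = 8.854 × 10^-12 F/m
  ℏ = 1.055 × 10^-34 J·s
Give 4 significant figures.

One atomic unit of electric field: E_au = E_h/(e a₀) = m_e²e⁵/((4πε₀)³ℏ⁴) = 5.131 × 10^11 V/m.
0.590 × 5.131 × 10^11 V/m = 3.027 × 10^11 V/m

3.027 × 10^11 V/m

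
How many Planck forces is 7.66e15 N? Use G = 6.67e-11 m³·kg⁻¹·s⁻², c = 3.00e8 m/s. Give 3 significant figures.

6.31e-29

Planck force: F_P = c⁴/G = 1.21e44 N.
7.66e15 / 1.21e44 = 6.31e-29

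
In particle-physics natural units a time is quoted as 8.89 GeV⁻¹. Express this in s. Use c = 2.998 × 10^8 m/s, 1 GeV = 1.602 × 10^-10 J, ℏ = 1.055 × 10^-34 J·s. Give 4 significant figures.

A time is [E]⁻¹ in ℏ=c=1; restore one factor of ℏ.
1 GeV⁻¹ → ℏ × (1 GeV in J)⁻¹ = 6.586 × 10^-25 s.
Result: 8.89 × 6.586 × 10^-25 = 5.855 × 10^-24 s.

5.855 × 10^-24 s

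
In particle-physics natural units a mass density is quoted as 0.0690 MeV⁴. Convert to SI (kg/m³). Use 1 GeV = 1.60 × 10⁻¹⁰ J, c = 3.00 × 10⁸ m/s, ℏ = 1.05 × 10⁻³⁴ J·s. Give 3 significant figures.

1.61 × 10⁷ kg/m³

Mass density is [E]/(c²[L]³) = [E]⁴/(ℏ³c⁵).
1 GeV⁴ → 1/(ℏ³c⁵) × (1 GeV in J)⁴ = 2.33 × 10²⁰ kg/m³.
Convert the energy scale: 0.0690 MeV⁴ = 6.90 × 10⁻¹⁴ GeV⁴.
Result: 6.90 × 10⁻¹⁴ × 2.33 × 10²⁰ = 1.61 × 10⁷ kg/m³.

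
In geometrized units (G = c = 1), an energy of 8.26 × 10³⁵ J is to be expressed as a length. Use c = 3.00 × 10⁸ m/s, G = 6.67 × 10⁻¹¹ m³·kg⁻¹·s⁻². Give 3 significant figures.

Energy → length via G/c⁴.
8.26 × 10³⁵ J × (G/c⁴) = 6.80 × 10⁻⁹ m

6.80 × 10⁻⁹ m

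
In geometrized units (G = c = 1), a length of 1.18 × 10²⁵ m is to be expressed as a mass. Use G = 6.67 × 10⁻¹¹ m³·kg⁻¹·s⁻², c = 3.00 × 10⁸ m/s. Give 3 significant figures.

Length → mass via c²/G.
1.18 × 10²⁵ m × (c²/G) = 1.59 × 10⁵² kg

1.59 × 10⁵² kg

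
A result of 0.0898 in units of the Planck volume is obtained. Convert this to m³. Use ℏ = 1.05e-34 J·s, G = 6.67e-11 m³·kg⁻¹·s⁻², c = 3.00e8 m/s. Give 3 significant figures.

One Planck volume: V_P = (ℏG/c³)^(3/2) = 4.18e-105 m³.
0.0898 × 4.18e-105 m³ = 3.75e-106 m³

3.75e-106 m³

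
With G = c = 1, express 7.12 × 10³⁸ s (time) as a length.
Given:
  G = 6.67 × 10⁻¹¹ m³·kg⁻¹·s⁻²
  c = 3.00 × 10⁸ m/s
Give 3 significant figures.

Time → length via c.
7.12 × 10³⁸ s × (c) = 2.14 × 10⁴⁷ m

2.14 × 10⁴⁷ m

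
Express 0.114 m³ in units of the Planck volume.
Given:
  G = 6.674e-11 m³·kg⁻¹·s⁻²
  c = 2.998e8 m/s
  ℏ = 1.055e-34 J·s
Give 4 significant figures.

2.699e103

Planck volume: V_P = (ℏG/c³)^(3/2) = 4.224e-105 m³.
0.114 / 4.224e-105 = 2.699e103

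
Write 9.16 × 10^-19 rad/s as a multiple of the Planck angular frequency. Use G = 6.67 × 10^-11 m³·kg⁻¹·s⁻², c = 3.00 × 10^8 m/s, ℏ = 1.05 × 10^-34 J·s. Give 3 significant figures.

4.92 × 10^-62

Planck angular frequency: ω_P = √(c⁵/(ℏG)) = 1.86 × 10^43 rad/s.
9.16 × 10^-19 / 1.86 × 10^43 = 4.92 × 10^-62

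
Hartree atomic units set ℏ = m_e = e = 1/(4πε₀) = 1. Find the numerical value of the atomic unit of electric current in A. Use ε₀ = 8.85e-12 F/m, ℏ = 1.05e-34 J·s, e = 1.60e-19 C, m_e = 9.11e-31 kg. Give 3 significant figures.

The unique combination of the constants set to 1 with dimensions of current is I_au = e E_h/ℏ = m_e e⁵/((4πε₀)²ℏ³).
E_h = 4.38e-18 J
e·E_h/ℏ = 6.67e-3 A

6.67e-3 A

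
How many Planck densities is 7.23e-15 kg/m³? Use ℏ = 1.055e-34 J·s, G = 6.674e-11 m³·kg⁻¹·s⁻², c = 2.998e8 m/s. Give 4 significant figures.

1.403e-111

Planck density: ρ_P = c⁵/(ℏG²) = 5.154e96 kg/m³.
7.23e-15 / 5.154e96 = 1.403e-111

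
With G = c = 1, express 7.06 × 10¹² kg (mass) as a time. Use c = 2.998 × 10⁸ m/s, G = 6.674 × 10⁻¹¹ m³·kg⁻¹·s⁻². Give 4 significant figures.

1.749 × 10⁻²³ s

Mass → time via G/c³.
7.06 × 10¹² kg × (G/c³) = 1.749 × 10⁻²³ s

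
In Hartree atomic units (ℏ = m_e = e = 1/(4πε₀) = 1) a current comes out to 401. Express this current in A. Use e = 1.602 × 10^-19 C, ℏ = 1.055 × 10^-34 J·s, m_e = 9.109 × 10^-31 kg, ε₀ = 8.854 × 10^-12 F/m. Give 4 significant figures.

One atomic unit of electric current: I_au = e E_h/ℏ = m_e e⁵/((4πε₀)²ℏ³) = 6.612 × 10^-3 A.
401 × 6.612 × 10^-3 A = 2.651 A

2.651 A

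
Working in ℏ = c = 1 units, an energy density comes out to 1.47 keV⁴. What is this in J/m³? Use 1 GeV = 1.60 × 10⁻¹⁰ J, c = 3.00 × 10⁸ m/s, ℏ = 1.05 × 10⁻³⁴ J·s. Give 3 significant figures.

3.08 × 10¹³ J/m³

[E]/[L]³ = [E]⁴/(ℏc)³; restore (ℏc)⁻³.
1 GeV⁴ → 1/(ℏc)³ × (1 GeV in J)⁴ = 2.10 × 10³⁷ J/m³.
Convert the energy scale: 1.47 keV⁴ = 1.47 × 10⁻²⁴ GeV⁴.
Result: 1.47 × 10⁻²⁴ × 2.10 × 10³⁷ = 3.08 × 10¹³ J/m³.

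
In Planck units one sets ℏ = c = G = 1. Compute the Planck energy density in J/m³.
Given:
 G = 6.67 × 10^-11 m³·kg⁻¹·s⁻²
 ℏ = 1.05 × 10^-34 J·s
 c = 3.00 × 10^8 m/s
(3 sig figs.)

u_P = c⁷/(ℏG²)
  = 2.19 × 10^59 / 4.67 × 10^-55
  = 4.68 × 10^113 J/m³

4.68 × 10^113 J/m³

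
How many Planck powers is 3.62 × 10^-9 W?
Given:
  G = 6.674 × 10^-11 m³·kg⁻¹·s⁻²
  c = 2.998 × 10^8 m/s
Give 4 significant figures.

Planck power: P_P = c⁵/G = 3.629 × 10^52 W.
3.62 × 10^-9 / 3.629 × 10^52 = 9.976 × 10^-62

9.976 × 10^-62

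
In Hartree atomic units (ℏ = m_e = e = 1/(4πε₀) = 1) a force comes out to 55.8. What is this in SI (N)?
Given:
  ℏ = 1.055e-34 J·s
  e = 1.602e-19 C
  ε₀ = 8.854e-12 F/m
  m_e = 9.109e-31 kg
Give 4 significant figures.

One atomic unit of force: F_au = E_h/a₀ = m_e²e⁶/((4πε₀)³ℏ⁴) = 8.220e-8 N.
55.8 × 8.220e-8 N = 4.587e-6 N

4.587e-6 N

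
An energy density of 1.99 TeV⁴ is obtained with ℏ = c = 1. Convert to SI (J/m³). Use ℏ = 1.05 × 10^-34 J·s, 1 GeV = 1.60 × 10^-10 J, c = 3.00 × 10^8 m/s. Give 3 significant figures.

4.17 × 10^49 J/m³

[E]/[L]³ = [E]⁴/(ℏc)³; restore (ℏc)⁻³.
1 GeV⁴ → 1/(ℏc)³ × (1 GeV in J)⁴ = 2.10 × 10^37 J/m³.
Convert the energy scale: 1.99 TeV⁴ = 1.99 × 10^12 GeV⁴.
Result: 1.99 × 10^12 × 2.10 × 10^37 = 4.17 × 10^49 J/m³.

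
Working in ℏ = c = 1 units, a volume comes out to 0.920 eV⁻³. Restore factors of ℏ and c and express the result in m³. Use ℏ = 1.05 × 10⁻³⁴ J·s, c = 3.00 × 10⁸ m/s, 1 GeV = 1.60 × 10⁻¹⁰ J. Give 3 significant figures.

7.02 × 10⁻²¹ m³

Volume is [L]³ = [E]⁻³·(ℏc)³.
1 GeV⁻³ → (ℏc)³ × (1 GeV in J)⁻³ = 7.63 × 10⁻⁴⁸ m³.
Convert the energy scale: 0.920 eV⁻³ = 9.20 × 10²⁶ GeV⁻³.
Result: 9.20 × 10²⁶ × 7.63 × 10⁻⁴⁸ = 7.02 × 10⁻²¹ m³.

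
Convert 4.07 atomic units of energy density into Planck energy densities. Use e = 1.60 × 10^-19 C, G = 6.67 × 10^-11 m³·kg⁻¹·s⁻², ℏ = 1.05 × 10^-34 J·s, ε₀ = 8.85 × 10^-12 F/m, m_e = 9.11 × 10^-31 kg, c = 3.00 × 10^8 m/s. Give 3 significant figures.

2.62 × 10^-100

atomic unit of energy density: u_au = E_h/a₀³ = m_e⁴e¹⁰/((4πε₀)⁵ℏ⁸) = 3.01 × 10^13 J/m³
Planck energy density: u_P = c⁷/(ℏG²) = 4.68 × 10^113 J/m³
4.07 × 3.01 × 10^13 / 4.68 × 10^113 = 2.62 × 10^-100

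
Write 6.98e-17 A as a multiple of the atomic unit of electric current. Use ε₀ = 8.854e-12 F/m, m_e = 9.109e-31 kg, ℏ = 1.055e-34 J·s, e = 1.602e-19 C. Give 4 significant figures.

1.056e-14

atomic unit of electric current: I_au = e E_h/ℏ = m_e e⁵/((4πε₀)²ℏ³) = 6.612e-3 A.
6.98e-17 / 6.612e-3 = 1.056e-14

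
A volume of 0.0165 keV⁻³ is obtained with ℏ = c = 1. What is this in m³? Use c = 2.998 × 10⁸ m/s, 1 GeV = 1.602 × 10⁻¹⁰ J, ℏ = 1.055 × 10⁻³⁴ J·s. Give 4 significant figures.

1.270 × 10⁻³¹ m³

Volume is [L]³ = [E]⁻³·(ℏc)³.
1 GeV⁻³ → (ℏc)³ × (1 GeV in J)⁻³ = 7.696 × 10⁻⁴⁸ m³.
Convert the energy scale: 0.0165 keV⁻³ = 1.65 × 10¹⁶ GeV⁻³.
Result: 1.65 × 10¹⁶ × 7.696 × 10⁻⁴⁸ = 1.270 × 10⁻³¹ m³.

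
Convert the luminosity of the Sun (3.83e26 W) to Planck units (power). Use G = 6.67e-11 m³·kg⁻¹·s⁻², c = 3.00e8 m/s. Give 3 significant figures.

Planck power: P_P = c⁵/G = 3.64e52 W.
3.83e26 / 3.64e52 = 1.05e-26

1.05e-26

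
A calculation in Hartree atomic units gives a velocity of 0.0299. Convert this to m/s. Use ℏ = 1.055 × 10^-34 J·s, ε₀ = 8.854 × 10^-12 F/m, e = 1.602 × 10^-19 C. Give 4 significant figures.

6.537 × 10^4 m/s

One atomic unit of velocity: v_au = e²/(4πε₀ℏ) = 2.186 × 10^6 m/s.
0.0299 × 2.186 × 10^6 m/s = 6.537 × 10^4 m/s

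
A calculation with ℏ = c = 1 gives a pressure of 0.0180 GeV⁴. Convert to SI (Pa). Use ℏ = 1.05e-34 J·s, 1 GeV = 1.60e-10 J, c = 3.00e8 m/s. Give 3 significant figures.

Pressure is [E]/[L]³ = [E]⁴/(ℏc)³.
1 GeV⁴ → 1/(ℏc)³ × (1 GeV in J)⁴ = 2.10e37 Pa.
Result: 0.0180 × 2.10e37 = 3.77e35 Pa.

3.77e35 Pa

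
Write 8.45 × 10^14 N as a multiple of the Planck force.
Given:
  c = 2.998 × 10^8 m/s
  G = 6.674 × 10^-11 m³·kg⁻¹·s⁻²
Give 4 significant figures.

Planck force: F_P = c⁴/G = 1.210 × 10^44 N.
8.45 × 10^14 / 1.210 × 10^44 = 6.981 × 10^-30

6.981 × 10^-30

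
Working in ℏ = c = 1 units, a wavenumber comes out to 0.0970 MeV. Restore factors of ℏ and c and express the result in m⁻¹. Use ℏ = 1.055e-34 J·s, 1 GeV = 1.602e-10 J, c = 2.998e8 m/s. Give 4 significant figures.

4.913e11 m⁻¹

Inverse length is [E]/(ℏc).
1 GeV → 1/(ℏc) × (1 GeV in J) = 5.065e15 m⁻¹.
Convert the energy scale: 0.0970 MeV = 9.70e-5 GeV.
Result: 9.70e-5 × 5.065e15 = 4.913e11 m⁻¹.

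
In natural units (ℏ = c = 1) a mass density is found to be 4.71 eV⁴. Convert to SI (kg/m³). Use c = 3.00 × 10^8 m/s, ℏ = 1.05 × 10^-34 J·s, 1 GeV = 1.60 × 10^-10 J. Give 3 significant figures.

1.10 × 10^-15 kg/m³

Mass density is [E]/(c²[L]³) = [E]⁴/(ℏ³c⁵).
1 GeV⁴ → 1/(ℏ³c⁵) × (1 GeV in J)⁴ = 2.33 × 10^20 kg/m³.
Convert the energy scale: 4.71 eV⁴ = 4.71 × 10^-36 GeV⁴.
Result: 4.71 × 10^-36 × 2.33 × 10^20 = 1.10 × 10^-15 kg/m³.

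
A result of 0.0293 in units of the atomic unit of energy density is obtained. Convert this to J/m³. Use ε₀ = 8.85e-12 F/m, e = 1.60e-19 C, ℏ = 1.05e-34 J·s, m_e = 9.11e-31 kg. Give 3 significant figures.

One atomic unit of energy density: u_au = E_h/a₀³ = m_e⁴e¹⁰/((4πε₀)⁵ℏ⁸) = 3.01e13 J/m³.
0.0293 × 3.01e13 J/m³ = 8.83e11 J/m³

8.83e11 J/m³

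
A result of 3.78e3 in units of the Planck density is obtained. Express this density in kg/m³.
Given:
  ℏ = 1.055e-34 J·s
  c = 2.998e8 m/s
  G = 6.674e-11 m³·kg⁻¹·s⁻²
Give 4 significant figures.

One Planck density: ρ_P = c⁵/(ℏG²) = 5.154e96 kg/m³.
3.78e3 × 5.154e96 kg/m³ = 1.948e100 kg/m³

1.948e100 kg/m³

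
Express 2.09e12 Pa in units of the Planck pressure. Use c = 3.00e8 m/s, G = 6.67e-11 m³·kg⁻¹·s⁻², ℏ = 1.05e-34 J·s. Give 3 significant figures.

4.46e-102

Planck pressure: p_P = c⁷/(ℏG²) = 4.68e113 Pa.
2.09e12 / 4.68e113 = 4.46e-102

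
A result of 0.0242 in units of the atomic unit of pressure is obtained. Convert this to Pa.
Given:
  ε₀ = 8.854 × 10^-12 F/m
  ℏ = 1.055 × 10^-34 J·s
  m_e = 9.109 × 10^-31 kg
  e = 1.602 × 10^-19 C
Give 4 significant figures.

7.089 × 10^11 Pa

One atomic unit of pressure: P_au = E_h/a₀³ = m_e⁴e¹⁰/((4πε₀)⁵ℏ⁸) = 2.929 × 10^13 Pa.
0.0242 × 2.929 × 10^13 Pa = 7.089 × 10^11 Pa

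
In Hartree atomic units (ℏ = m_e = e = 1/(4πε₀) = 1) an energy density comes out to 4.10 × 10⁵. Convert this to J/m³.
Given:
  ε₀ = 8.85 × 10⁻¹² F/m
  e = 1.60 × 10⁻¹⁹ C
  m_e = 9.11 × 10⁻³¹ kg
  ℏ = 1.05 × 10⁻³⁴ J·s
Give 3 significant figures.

One atomic unit of energy density: u_au = E_h/a₀³ = m_e⁴e¹⁰/((4πε₀)⁵ℏ⁸) = 3.01 × 10¹³ J/m³.
4.10 × 10⁵ × 3.01 × 10¹³ J/m³ = 1.24 × 10¹⁹ J/m³

1.24 × 10¹⁹ J/m³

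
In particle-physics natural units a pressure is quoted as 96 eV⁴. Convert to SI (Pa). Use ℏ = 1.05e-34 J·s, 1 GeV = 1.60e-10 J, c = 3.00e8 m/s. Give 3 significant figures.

Pressure is [E]/[L]³ = [E]⁴/(ℏc)³.
1 GeV⁴ → 1/(ℏc)³ × (1 GeV in J)⁴ = 2.10e37 Pa.
Convert the energy scale: 96 eV⁴ = 9.60e-35 GeV⁴.
Result: 9.60e-35 × 2.10e37 = 2.01e3 Pa.

2.01e3 Pa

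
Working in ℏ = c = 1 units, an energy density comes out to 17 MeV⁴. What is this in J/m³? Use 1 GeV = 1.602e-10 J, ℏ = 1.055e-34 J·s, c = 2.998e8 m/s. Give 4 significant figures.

3.539e26 J/m³

[E]/[L]³ = [E]⁴/(ℏc)³; restore (ℏc)⁻³.
1 GeV⁴ → 1/(ℏc)³ × (1 GeV in J)⁴ = 2.082e37 J/m³.
Convert the energy scale: 17 MeV⁴ = 1.70e-11 GeV⁴.
Result: 1.70e-11 × 2.082e37 = 3.539e26 J/m³.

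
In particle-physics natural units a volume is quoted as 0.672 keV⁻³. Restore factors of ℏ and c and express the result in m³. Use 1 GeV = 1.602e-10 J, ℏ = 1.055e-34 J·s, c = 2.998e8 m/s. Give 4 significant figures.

Volume is [L]³ = [E]⁻³·(ℏc)³.
1 GeV⁻³ → (ℏc)³ × (1 GeV in J)⁻³ = 7.696e-48 m³.
Convert the energy scale: 0.672 keV⁻³ = 6.72e17 GeV⁻³.
Result: 6.72e17 × 7.696e-48 = 5.172e-30 m³.

5.172e-30 m³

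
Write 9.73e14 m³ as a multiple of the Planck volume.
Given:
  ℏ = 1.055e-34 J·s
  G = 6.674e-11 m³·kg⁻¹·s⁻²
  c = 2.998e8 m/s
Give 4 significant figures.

2.304e119

Planck volume: V_P = (ℏG/c³)^(3/2) = 4.224e-105 m³.
9.73e14 / 4.224e-105 = 2.304e119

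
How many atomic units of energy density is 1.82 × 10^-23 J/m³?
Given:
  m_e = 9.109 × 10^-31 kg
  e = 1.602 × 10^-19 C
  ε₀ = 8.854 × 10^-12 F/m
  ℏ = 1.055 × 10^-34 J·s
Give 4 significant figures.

atomic unit of energy density: u_au = E_h/a₀³ = m_e⁴e¹⁰/((4πε₀)⁵ℏ⁸) = 2.929 × 10^13 J/m³.
1.82 × 10^-23 / 2.929 × 10^13 = 6.213 × 10^-37

6.213 × 10^-37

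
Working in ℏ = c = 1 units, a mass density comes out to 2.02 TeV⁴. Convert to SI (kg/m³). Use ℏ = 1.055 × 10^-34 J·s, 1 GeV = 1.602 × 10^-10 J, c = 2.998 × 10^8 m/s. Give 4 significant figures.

4.678 × 10^32 kg/m³

Mass density is [E]/(c²[L]³) = [E]⁴/(ℏ³c⁵).
1 GeV⁴ → 1/(ℏ³c⁵) × (1 GeV in J)⁴ = 2.316 × 10^20 kg/m³.
Convert the energy scale: 2.02 TeV⁴ = 2.02 × 10^12 GeV⁴.
Result: 2.02 × 10^12 × 2.316 × 10^20 = 4.678 × 10^32 kg/m³.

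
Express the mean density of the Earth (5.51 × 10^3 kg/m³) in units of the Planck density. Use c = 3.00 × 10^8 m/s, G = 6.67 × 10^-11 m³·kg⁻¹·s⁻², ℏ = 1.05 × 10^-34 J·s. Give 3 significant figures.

1.06 × 10^-93

Planck density: ρ_P = c⁵/(ℏG²) = 5.20 × 10^96 kg/m³.
5.51 × 10^3 / 5.20 × 10^96 = 1.06 × 10^-93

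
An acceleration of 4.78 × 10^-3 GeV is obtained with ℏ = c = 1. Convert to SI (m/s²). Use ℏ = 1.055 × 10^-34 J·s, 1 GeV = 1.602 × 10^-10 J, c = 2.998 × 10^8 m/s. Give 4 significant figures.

Acceleration is [L]/[T]² = c·[E]/ℏ.
1 GeV → c/ℏ × (1 GeV in J) = 4.552 × 10^32 m/s².
Result: 4.78 × 10^-3 × 4.552 × 10^32 = 2.176 × 10^30 m/s².

2.176 × 10^30 m/s²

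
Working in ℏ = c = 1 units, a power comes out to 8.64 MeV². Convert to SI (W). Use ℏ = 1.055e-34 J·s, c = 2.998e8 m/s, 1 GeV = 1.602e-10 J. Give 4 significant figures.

2.102e9 W

Power is [E]/[T] = [E]²/ℏ.
1 GeV² → 1/ℏ × (1 GeV in J)² = 2.433e14 W.
Convert the energy scale: 8.64 MeV² = 8.64e-6 GeV².
Result: 8.64e-6 × 2.433e14 = 2.102e9 W.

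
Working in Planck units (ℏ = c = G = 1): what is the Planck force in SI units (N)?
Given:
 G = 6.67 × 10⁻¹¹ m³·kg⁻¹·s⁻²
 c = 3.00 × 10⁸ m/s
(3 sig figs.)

From ℏ = c = G = 1 the force scale is F_P = c⁴/G.
  = 8.10 × 10³³ / 6.67 × 10⁻¹¹
  = 1.21 × 10⁴⁴ N

1.21 × 10⁴⁴ N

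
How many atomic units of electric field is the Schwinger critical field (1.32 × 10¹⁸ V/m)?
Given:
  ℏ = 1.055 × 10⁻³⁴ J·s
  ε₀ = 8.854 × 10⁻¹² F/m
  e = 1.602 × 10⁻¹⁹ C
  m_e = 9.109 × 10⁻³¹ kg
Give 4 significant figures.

2.573 × 10⁶

atomic unit of electric field: E_au = E_h/(e a₀) = m_e²e⁵/((4πε₀)³ℏ⁴) = 5.131 × 10¹¹ V/m.
1.32 × 10¹⁸ / 5.131 × 10¹¹ = 2.573 × 10⁶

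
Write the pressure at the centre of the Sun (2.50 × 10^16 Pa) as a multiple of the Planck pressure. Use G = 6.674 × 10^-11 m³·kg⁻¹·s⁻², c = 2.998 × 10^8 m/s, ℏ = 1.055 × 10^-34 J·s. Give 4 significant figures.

Planck pressure: p_P = c⁷/(ℏG²) = 4.632 × 10^113 Pa.
2.50 × 10^16 / 4.632 × 10^113 = 5.397 × 10^-98

5.397 × 10^-98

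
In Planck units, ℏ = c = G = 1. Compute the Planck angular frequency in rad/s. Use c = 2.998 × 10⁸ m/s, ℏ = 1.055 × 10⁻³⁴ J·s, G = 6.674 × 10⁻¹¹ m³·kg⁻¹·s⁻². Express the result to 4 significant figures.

1.855 × 10⁴³ rad/s

Dimensional analysis gives ω_P = √(c⁵/(ℏG)).
  = √(3.440 × 10⁸⁶)
  = 1.855 × 10⁴³ rad/s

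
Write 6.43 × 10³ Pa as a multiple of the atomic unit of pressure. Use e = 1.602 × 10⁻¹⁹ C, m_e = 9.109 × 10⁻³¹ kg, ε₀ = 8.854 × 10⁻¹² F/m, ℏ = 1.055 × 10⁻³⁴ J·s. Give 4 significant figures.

atomic unit of pressure: P_au = E_h/a₀³ = m_e⁴e¹⁰/((4πε₀)⁵ℏ⁸) = 2.929 × 10¹³ Pa.
6.43 × 10³ / 2.929 × 10¹³ = 2.195 × 10⁻¹⁰

2.195 × 10⁻¹⁰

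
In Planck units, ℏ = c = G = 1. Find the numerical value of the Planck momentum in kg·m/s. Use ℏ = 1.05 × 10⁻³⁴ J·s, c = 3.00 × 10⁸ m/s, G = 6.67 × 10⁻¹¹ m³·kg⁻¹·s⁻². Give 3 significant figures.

6.52 kg·m/s

From ℏ = c = G = 1 the momentum scale is p_P = √(ℏc³/G).
  = √(42.5)
  = 6.52 kg·m/s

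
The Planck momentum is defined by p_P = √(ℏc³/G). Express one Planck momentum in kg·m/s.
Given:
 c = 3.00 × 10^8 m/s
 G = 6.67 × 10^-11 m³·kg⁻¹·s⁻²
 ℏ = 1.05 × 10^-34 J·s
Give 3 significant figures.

6.52 kg·m/s

p_P = √(ℏc³/G)
  = √(42.5)
  = 6.52 kg·m/s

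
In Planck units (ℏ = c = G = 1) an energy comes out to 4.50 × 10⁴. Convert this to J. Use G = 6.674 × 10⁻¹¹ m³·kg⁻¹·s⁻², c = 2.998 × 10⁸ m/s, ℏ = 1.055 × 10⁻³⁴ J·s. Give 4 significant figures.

One Planck energy: E_P = √(ℏc⁵/G) = 1.957 × 10⁹ J.
4.50 × 10⁴ × 1.957 × 10⁹ J = 8.805 × 10¹³ J

8.805 × 10¹³ J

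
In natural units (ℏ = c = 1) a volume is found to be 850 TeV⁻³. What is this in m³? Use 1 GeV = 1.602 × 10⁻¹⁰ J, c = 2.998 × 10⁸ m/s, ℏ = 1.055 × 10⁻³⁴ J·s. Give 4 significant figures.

Volume is [L]³ = [E]⁻³·(ℏc)³.
1 GeV⁻³ → (ℏc)³ × (1 GeV in J)⁻³ = 7.696 × 10⁻⁴⁸ m³.
Convert the energy scale: 850 TeV⁻³ = 8.50 × 10⁻⁷ GeV⁻³.
Result: 8.50 × 10⁻⁷ × 7.696 × 10⁻⁴⁸ = 6.542 × 10⁻⁵⁴ m³.

6.542 × 10⁻⁵⁴ m³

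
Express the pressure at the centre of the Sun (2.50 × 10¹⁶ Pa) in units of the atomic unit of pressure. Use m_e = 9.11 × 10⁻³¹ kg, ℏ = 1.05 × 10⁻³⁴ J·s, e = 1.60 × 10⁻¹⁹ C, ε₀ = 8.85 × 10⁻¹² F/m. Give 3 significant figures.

atomic unit of pressure: P_au = E_h/a₀³ = m_e⁴e¹⁰/((4πε₀)⁵ℏ⁸) = 3.01 × 10¹³ Pa.
2.50 × 10¹⁶ / 3.01 × 10¹³ = 830

830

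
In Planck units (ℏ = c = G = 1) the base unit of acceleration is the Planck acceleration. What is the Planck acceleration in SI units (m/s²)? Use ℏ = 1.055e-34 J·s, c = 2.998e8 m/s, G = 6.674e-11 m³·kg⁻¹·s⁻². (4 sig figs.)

5.560e51 m/s²

a_P = √(c⁷/(ℏG))
  = √(3.092e103)
  = 5.560e51 m/s²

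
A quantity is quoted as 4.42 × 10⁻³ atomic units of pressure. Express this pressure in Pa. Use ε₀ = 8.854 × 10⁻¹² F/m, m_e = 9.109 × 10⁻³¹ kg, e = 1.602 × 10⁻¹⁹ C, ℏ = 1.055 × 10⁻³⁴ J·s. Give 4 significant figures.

1.295 × 10¹¹ Pa

One atomic unit of pressure: P_au = E_h/a₀³ = m_e⁴e¹⁰/((4πε₀)⁵ℏ⁸) = 2.929 × 10¹³ Pa.
4.42 × 10⁻³ × 2.929 × 10¹³ Pa = 1.295 × 10¹¹ Pa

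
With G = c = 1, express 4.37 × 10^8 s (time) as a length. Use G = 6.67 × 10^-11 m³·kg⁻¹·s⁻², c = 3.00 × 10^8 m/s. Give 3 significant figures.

Time → length via c.
4.37 × 10^8 s × (c) = 1.31 × 10^17 m

1.31 × 10^17 m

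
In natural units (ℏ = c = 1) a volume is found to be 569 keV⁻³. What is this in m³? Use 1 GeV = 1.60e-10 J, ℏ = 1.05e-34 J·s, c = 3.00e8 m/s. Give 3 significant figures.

4.34e-27 m³

Volume is [L]³ = [E]⁻³·(ℏc)³.
1 GeV⁻³ → (ℏc)³ × (1 GeV in J)⁻³ = 7.63e-48 m³.
Convert the energy scale: 569 keV⁻³ = 5.69e20 GeV⁻³.
Result: 5.69e20 × 7.63e-48 = 4.34e-27 m³.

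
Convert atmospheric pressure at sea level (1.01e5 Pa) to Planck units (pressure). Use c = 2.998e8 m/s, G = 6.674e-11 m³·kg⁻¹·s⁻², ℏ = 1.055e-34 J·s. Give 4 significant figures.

2.180e-109

Planck pressure: p_P = c⁷/(ℏG²) = 4.632e113 Pa.
1.01e5 / 4.632e113 = 2.180e-109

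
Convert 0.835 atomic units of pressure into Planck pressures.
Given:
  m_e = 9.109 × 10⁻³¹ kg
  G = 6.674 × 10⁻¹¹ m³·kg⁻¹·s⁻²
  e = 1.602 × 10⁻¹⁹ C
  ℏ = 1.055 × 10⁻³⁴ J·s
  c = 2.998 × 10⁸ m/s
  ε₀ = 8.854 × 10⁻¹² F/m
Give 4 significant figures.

5.280 × 10⁻¹⁰¹

atomic unit of pressure: P_au = E_h/a₀³ = m_e⁴e¹⁰/((4πε₀)⁵ℏ⁸) = 2.929 × 10¹³ Pa
Planck pressure: p_P = c⁷/(ℏG²) = 4.632 × 10¹¹³ Pa
0.835 × 2.929 × 10¹³ / 4.632 × 10¹¹³ = 5.280 × 10⁻¹⁰¹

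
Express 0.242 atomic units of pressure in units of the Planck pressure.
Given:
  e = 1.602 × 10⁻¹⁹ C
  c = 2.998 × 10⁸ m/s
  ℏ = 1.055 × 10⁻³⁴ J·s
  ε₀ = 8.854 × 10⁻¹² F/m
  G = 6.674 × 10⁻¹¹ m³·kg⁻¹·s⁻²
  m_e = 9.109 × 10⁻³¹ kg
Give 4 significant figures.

atomic unit of pressure: P_au = E_h/a₀³ = m_e⁴e¹⁰/((4πε₀)⁵ℏ⁸) = 2.929 × 10¹³ Pa
Planck pressure: p_P = c⁷/(ℏG²) = 4.632 × 10¹¹³ Pa
0.242 × 2.929 × 10¹³ / 4.632 × 10¹¹³ = 1.530 × 10⁻¹⁰¹

1.530 × 10⁻¹⁰¹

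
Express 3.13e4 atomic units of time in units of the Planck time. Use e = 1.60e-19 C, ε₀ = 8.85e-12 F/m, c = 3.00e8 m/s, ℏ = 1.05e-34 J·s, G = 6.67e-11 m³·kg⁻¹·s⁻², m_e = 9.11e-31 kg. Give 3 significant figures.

atomic unit of time: τ_au = (4πε₀)²ℏ³/(m_e e⁴) = 2.40e-17 s
Planck time: t_P = √(ℏG/c⁵) = 5.37e-44 s
3.13e4 × 2.40e-17 / 5.37e-44 = 1.40e31

1.40e31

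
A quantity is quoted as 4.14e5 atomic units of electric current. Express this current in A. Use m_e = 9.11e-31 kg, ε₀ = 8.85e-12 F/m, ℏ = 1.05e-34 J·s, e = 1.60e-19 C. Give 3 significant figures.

One atomic unit of electric current: I_au = e E_h/ℏ = m_e e⁵/((4πε₀)²ℏ³) = 6.67e-3 A.
4.14e5 × 6.67e-3 A = 2.76e3 A

2.76e3 A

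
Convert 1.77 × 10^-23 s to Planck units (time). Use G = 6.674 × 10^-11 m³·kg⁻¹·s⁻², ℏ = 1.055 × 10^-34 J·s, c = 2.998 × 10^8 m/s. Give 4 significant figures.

3.283 × 10^20

Planck time: t_P = √(ℏG/c⁵) = 5.392 × 10^-44 s.
1.77 × 10^-23 / 5.392 × 10^-44 = 3.283 × 10^20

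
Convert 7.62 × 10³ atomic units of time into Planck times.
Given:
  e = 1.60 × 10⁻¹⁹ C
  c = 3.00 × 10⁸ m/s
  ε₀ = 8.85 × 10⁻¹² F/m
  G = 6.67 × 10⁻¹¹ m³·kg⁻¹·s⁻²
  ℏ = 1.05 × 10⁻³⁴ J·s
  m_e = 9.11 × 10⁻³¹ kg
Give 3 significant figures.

atomic unit of time: τ_au = (4πε₀)²ℏ³/(m_e e⁴) = 2.40 × 10⁻¹⁷ s
Planck time: t_P = √(ℏG/c⁵) = 5.37 × 10⁻⁴⁴ s
7.62 × 10³ × 2.40 × 10⁻¹⁷ / 5.37 × 10⁻⁴⁴ = 3.40 × 10³⁰

3.40 × 10³⁰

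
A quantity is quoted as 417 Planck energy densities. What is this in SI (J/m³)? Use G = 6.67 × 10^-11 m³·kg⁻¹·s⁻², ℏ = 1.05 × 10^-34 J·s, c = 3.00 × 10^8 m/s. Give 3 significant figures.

1.95 × 10^116 J/m³

One Planck energy density: u_P = c⁷/(ℏG²) = 4.68 × 10^113 J/m³.
417 × 4.68 × 10^113 J/m³ = 1.95 × 10^116 J/m³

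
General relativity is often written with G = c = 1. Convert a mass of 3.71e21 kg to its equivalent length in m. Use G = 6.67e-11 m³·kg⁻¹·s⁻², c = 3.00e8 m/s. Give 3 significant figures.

2.75e-6 m

In G = c = 1 units mass has dimensions of length; the conversion factor is G/c².
3.71e21 kg × (G/c²) = 2.75e-6 m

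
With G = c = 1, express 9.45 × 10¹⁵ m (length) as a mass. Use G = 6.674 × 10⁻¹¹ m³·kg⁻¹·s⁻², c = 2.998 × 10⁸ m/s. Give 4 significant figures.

Length → mass via c²/G.
9.45 × 10¹⁵ m × (c²/G) = 1.273 × 10⁴³ kg

1.273 × 10⁴³ kg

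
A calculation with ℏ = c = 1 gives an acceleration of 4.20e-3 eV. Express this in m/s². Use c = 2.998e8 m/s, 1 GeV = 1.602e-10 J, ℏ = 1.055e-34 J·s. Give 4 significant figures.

1.912e21 m/s²

Acceleration is [L]/[T]² = c·[E]/ℏ.
1 GeV → c/ℏ × (1 GeV in J) = 4.552e32 m/s².
Convert the energy scale: 4.20e-3 eV = 4.20e-12 GeV.
Result: 4.20e-12 × 4.552e32 = 1.912e21 m/s².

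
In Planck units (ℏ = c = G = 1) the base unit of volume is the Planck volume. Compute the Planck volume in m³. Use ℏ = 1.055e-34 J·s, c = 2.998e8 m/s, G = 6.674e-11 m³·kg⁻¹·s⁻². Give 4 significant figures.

V_P = (ℏG/c³)^(3/2)
  = √(1.784e-209)
  = 4.224e-105 m³

4.224e-105 m³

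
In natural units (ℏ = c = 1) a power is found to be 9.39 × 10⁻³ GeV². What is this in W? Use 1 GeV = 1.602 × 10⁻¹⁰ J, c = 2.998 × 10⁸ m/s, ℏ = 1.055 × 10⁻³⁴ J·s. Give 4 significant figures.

Power is [E]/[T] = [E]²/ℏ.
1 GeV² → 1/ℏ × (1 GeV in J)² = 2.433 × 10¹⁴ W.
Result: 9.39 × 10⁻³ × 2.433 × 10¹⁴ = 2.284 × 10¹² W.

2.284 × 10¹² W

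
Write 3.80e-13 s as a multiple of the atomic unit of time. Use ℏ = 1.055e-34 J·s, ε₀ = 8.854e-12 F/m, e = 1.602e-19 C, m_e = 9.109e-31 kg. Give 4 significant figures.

1.568e4

atomic unit of time: τ_au = (4πε₀)²ℏ³/(m_e e⁴) = 2.423e-17 s.
3.80e-13 / 2.423e-17 = 1.568e4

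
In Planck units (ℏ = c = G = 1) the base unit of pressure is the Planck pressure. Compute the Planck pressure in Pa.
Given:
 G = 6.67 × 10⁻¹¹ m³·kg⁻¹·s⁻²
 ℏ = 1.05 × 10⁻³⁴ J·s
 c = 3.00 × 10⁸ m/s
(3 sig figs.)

p_P = c⁷/(ℏG²)
  = 2.19 × 10⁵⁹ / 4.67 × 10⁻⁵⁵
  = 4.68 × 10¹¹³ Pa

4.68 × 10¹¹³ Pa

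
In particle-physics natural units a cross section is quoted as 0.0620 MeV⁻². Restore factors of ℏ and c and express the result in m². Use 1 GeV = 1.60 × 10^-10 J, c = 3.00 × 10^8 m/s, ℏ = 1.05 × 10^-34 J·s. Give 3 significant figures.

Area is [L]² = [E]⁻²·(ℏc)²; restore (ℏc)².
1 GeV⁻² → (ℏc)² × (1 GeV in J)⁻² = 3.88 × 10^-32 m².
Convert the energy scale: 0.0620 MeV⁻² = 6.20 × 10^4 GeV⁻².
Result: 6.20 × 10^4 × 3.88 × 10^-32 = 2.40 × 10^-27 m².

2.40 × 10^-27 m²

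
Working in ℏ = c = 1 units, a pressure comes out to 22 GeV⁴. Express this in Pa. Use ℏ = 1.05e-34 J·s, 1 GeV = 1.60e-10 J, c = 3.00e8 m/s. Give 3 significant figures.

4.61e38 Pa

Pressure is [E]/[L]³ = [E]⁴/(ℏc)³.
1 GeV⁴ → 1/(ℏc)³ × (1 GeV in J)⁴ = 2.10e37 Pa.
Result: 22 × 2.10e37 = 4.61e38 Pa.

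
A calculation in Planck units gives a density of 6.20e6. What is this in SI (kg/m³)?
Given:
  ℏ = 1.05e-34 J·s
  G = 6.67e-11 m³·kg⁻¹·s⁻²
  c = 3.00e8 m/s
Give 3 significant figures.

3.23e103 kg/m³

One Planck density: ρ_P = c⁵/(ℏG²) = 5.20e96 kg/m³.
6.20e6 × 5.20e96 kg/m³ = 3.23e103 kg/m³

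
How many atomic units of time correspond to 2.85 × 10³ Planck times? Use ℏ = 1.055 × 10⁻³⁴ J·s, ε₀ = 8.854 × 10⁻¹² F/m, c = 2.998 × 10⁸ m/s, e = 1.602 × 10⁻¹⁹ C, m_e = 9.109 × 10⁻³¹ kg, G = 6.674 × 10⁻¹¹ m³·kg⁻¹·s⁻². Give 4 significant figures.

Planck time: t_P = √(ℏG/c⁵) = 5.392 × 10⁻⁴⁴ s
atomic unit of time: τ_au = (4πε₀)²ℏ³/(m_e e⁴) = 2.423 × 10⁻¹⁷ s
2.85 × 10³ × 5.392 × 10⁻⁴⁴ / 2.423 × 10⁻¹⁷ = 6.342 × 10⁻²⁴

6.342 × 10⁻²⁴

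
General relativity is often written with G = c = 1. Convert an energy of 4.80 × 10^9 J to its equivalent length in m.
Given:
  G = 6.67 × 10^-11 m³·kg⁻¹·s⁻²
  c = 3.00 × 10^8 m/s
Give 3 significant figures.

Energy → length via G/c⁴.
4.80 × 10^9 J × (G/c⁴) = 3.95 × 10^-35 m

3.95 × 10^-35 m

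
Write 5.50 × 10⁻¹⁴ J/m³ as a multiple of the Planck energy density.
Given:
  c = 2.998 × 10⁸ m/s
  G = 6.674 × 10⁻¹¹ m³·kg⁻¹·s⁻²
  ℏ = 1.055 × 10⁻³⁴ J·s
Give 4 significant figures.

1.187 × 10⁻¹²⁷

Planck energy density: u_P = c⁷/(ℏG²) = 4.632 × 10¹¹³ J/m³.
5.50 × 10⁻¹⁴ / 4.632 × 10¹¹³ = 1.187 × 10⁻¹²⁷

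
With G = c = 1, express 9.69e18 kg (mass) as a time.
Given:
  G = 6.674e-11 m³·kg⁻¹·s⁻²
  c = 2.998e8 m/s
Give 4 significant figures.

2.400e-17 s

Mass → time via G/c³.
9.69e18 kg × (G/c³) = 2.400e-17 s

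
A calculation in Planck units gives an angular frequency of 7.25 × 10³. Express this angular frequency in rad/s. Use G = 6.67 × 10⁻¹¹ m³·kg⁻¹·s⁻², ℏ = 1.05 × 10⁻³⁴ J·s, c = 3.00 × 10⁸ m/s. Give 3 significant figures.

1.35 × 10⁴⁷ rad/s

One Planck angular frequency: ω_P = √(c⁵/(ℏG)) = 1.86 × 10⁴³ rad/s.
7.25 × 10³ × 1.86 × 10⁴³ rad/s = 1.35 × 10⁴⁷ rad/s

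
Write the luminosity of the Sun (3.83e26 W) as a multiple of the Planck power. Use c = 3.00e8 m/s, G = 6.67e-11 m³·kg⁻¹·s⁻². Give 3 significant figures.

Planck power: P_P = c⁵/G = 3.64e52 W.
3.83e26 / 3.64e52 = 1.05e-26

1.05e-26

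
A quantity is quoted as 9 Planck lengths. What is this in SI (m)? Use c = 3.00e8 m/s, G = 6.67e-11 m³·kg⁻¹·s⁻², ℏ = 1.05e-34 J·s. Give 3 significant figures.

1.45e-34 m

One Planck length: ℓ_P = √(ℏG/c³) = 1.61e-35 m.
9 × 1.61e-35 m = 1.45e-34 m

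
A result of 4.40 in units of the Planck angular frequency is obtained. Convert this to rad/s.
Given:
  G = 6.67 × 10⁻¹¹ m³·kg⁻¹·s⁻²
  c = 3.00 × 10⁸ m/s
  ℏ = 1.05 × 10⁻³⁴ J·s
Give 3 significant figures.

8.20 × 10⁴³ rad/s

One Planck angular frequency: ω_P = √(c⁵/(ℏG)) = 1.86 × 10⁴³ rad/s.
4.40 × 1.86 × 10⁴³ rad/s = 8.20 × 10⁴³ rad/s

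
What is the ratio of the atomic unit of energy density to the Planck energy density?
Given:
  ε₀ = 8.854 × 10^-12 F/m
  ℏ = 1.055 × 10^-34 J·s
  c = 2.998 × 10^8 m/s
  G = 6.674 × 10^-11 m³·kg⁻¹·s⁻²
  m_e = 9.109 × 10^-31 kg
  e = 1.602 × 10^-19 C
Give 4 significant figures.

6.323 × 10^-101

atomic unit of energy density: u_au = E_h/a₀³ = m_e⁴e¹⁰/((4πε₀)⁵ℏ⁸) = 2.929 × 10^13 J/m³
Planck energy density: u_P = c⁷/(ℏG²) = 4.632 × 10^113 J/m³
ratio = 2.929 × 10^13 / 4.632 × 10^113 = 6.323 × 10^-101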